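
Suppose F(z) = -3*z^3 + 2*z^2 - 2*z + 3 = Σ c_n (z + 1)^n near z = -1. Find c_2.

11

F(-1) = 10
F′(-1) = -15
F′′(-1) = 22
Then c_k = F^(k)(-1)/k! gives each Taylor coefficient.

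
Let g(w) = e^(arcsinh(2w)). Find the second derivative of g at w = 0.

4

Let u equal the inner series; expand the outer function in u and truncate.
The coefficient of w^2 in the expansion is 2, so g′′(0) = 2! * (2) = 4.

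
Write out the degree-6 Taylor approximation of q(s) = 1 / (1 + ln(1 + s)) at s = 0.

Use the geometric series for the reciprocal, then substitute.
[s^0] = 1;  [s^1] = -1;  [s^2] = 3/2;  [s^3] = -7/3;  [s^4] = 11/3;  [s^5] = -347/60;  [s^6] = 3289/360.

3289*s^6/360 - 347*s^5/60 + 11*s^4/3 - 7*s^3/3 + 3*s^2/2 - s + 1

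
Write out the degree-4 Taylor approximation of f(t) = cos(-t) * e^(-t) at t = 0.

-t^4/6 + t^3/3 - t + 1

Take the Cauchy product of the two expansions.
[t^0] = 1;  [t^1] = -1;  [t^2] = 0;  [t^3] = 1/3;  [t^4] = -1/6.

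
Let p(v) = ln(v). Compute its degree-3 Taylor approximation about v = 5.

(v - 5)^3/375 - (v - 5)^2/50 + (v - 5)/5 + ln(5)

Apply the Taylor formula c_k = f^(k)(a)/k!.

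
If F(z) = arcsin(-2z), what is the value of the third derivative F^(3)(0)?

The coefficient of z^3 in the expansion is -4/3, so F′′′(0) = 3! * (-4/3) = -8.

-8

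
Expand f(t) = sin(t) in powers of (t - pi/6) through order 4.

(t - pi/6)^4/48 - sqrt(3)*(t - pi/6)^3/12 - (t - pi/6)^2/4 + sqrt(3)*(t - pi/6)/2 + 1/2

f(pi/6) = 1/2
f′(pi/6) = sqrt(3)/2
f′′(pi/6) = -1/2
f′′′(pi/6) = -sqrt(3)/2
f^(4)(pi/6) = 1/2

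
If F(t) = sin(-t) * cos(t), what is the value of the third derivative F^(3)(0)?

4

Take the Cauchy product of the two expansions.
From the series, [t^3] F = 2/3; multiply by 3! = 6 to get 4.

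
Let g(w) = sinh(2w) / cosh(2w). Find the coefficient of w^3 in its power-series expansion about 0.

-8/3

Divide the numerator series by the denominator series (power-series long division).
[w^0] = 0;  [w^1] = 2;  [w^2] = 0;  [w^3] = -8/3.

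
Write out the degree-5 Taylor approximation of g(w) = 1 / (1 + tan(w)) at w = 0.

-32*w^5/15 + 5*w^4/3 - 4*w^3/3 + w^2 - w + 1

Expand as Σ (-1)^k u^k with u equal to the inner function's series.
[w^0] = 1;  [w^1] = -1;  [w^2] = 1;  [w^3] = -4/3;  [w^4] = 5/3;  [w^5] = -32/15.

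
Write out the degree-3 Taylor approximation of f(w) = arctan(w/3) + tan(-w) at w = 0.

Add the two expansions coefficient-wise.
f(0) = 0
f′(0) = -2/3
f′′(0) = 0
f′′′(0) = -56/27

-28*w^3/81 - 2*w/3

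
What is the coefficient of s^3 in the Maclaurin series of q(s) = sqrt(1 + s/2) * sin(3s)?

Multiply the two series term by term and collect like powers.
q(0) = 0
q′(0) = 3
q′′(0) = 3/2
q′′′(0) = -441/16
So c_3 = q′′′(0)/3! = -147/32.

-147/32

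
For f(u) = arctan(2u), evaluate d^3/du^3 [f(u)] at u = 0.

The coefficient of u^3 in the expansion is -8/3, so f′′′(0) = 3! * (-8/3) = -16.

-16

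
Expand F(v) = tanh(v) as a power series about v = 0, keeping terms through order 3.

-v^3/3 + v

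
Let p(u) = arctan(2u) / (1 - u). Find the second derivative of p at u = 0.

4

Expand 1/(denominator) as a geometric series and multiply by the numerator's series.
From the series, [u^2] p = 2; multiply by 2! = 2 to get 4.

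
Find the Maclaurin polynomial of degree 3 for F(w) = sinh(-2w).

-4*w^3/3 - 2*w

F(0) = 0
F′(0) = -2
F′′(0) = 0
F′′′(0) = -8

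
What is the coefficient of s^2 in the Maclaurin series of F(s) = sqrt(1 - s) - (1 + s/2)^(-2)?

-7/8

Combine the two series term by term.
F(0) = 0
F′(0) = 1/2
F′′(0) = -7/4
Then c_k = F^(k)(0)/k! gives each Taylor coefficient.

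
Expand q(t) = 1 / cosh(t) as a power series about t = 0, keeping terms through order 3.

1 - t^2/2

Write the quotient as an unknown series and match coefficients against numerator = denominator · series.
q(0) = 1
q′(0) = 0
q′′(0) = -1
q′′′(0) = 0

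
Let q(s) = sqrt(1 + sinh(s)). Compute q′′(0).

-1/4

Let u equal the inner series; expand the outer function in u and truncate.
From the series, [s^2] q = -1/8; multiply by 2! = 2 to get -1/4.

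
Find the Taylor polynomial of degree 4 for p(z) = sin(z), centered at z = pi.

(z - pi)^3/6 - (z - pi)

p(pi) = 0
p′(pi) = -1
p′′(pi) = 0
p′′′(pi) = 1
p^(4)(pi) = 0
Dividing each by k! gives the coefficients c_0, ..., c_4.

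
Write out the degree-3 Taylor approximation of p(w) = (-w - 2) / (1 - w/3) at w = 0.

Multiply each power in the prefactor through the base expansion.

-5*w^3/27 - 5*w^2/9 - 5*w/3 - 2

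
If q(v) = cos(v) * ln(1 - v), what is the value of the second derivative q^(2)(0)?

-1

Write out both Maclaurin series and multiply, keeping only the needed powers.
From the series, [v^2] q = -1/2; multiply by 2! = 2 to get -1.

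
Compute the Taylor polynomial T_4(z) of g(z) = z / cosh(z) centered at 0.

Invert the denominator's series and multiply.

-z^3/2 + z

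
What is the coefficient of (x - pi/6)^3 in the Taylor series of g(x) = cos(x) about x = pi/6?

1/12

Differentiate repeatedly and evaluate at the center.
g(pi/6) = sqrt(3)/2
g′(pi/6) = -1/2
g′′(pi/6) = -sqrt(3)/2
g′′′(pi/6) = 1/2
So c_3 = g′′′(pi/6)/3! = 1/12.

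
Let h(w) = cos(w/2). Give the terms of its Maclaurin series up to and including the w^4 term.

w^4/384 - w^2/8 + 1

Differentiate repeatedly and evaluate at the center.
h(0) = 1
h′(0) = 0
h′′(0) = -1/4
h′′′(0) = 0
h^(4)(0) = 1/16
Then c_k = h^(k)(0)/k! gives each Taylor coefficient.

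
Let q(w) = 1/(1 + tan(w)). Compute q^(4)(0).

40

Compose series: expand the inner function first, then feed it into the outer expansion.
From the series, [w^4] q = 5/3; multiply by 4! = 24 to get 40.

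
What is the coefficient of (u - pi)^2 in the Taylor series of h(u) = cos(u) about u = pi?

1/2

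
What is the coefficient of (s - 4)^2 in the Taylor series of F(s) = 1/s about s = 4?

Apply the Taylor formula c_k = f^(k)(a)/k!.
[(s - 4)^0] = 1/4;  [(s - 4)^1] = -1/16;  [(s - 4)^2] = 1/64.
So c_2 = F′′(4)/2! = 1/64.

1/64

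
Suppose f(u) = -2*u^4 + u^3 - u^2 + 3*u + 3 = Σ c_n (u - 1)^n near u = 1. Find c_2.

-10

f(1) = 4
f′(1) = -4
f′′(1) = -20
Then c_k = f^(k)(1)/k! gives each Taylor coefficient.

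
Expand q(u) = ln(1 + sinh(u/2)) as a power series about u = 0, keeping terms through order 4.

-5*u^4/192 + u^3/16 - u^2/8 + u/2

Plug the Maclaurin series of the inner function into that of the outer and collect terms.
q(0) = 0
q′(0) = 1/2
q′′(0) = -1/4
q′′′(0) = 3/8
q^(4)(0) = -5/8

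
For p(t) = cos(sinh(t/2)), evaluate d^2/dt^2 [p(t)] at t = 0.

-1/4

Let u equal the inner series; expand the outer function in u and truncate.
The coefficient of t^2 in the expansion is -1/8, so p′′(0) = 2! * (-1/8) = -1/4.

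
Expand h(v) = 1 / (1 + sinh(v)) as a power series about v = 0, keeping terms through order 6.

Use the geometric series for the reciprocal, then substitute.
h(0) = 1
h′(0) = -1
h′′(0) = 2
h′′′(0) = -7
h^(4)(0) = 32
h^(5)(0) = -181
h^(6)(0) = 1232

77*v^6/45 - 181*v^5/120 + 4*v^4/3 - 7*v^3/6 + v^2 - v + 1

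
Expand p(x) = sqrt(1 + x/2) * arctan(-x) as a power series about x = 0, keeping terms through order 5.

Multiply the two series term by term and collect like powers.

-6389*x^5/30720 + 29*x^4/384 + 35*x^3/96 - x^2/4 - x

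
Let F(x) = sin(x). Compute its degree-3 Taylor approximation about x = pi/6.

F(pi/6) = 1/2
F′(pi/6) = sqrt(3)/2
F′′(pi/6) = -1/2
F′′′(pi/6) = -sqrt(3)/2

-sqrt(3)*(x - pi/6)^3/12 - (x - pi/6)^2/4 + sqrt(3)*(x - pi/6)/2 + 1/2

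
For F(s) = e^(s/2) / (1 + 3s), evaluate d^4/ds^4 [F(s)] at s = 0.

Multiply the two series term by term and collect like powers.
The coefficient of s^4 in the expansion is 26329/384, so F^(4)(0) = 4! * (26329/384) = 26329/16.

26329/16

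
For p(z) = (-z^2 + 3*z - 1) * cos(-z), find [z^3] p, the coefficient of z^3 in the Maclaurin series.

Distribute the polynomial across the series and collect like powers.
[z^0] = -1;  [z^1] = 3;  [z^2] = -1/2;  [z^3] = -3/2.
So c_3 = p′′′(0)/3! = -3/2.

-3/2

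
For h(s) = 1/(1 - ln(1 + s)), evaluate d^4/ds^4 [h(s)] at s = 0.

4

Compose series: expand the inner function first, then feed it into the outer expansion.
From the series, [s^4] h = 1/6; multiply by 4! = 24 to get 4.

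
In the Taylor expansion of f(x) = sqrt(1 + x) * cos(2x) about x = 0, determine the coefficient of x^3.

-15/16

Take the Cauchy product of the two expansions.
f(0) = 1
f′(0) = 1/2
f′′(0) = -17/4
f′′′(0) = -45/8
Dividing each by k! gives the coefficients c_0, ..., c_3.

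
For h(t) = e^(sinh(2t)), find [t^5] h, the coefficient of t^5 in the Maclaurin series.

Plug the Maclaurin series of the inner function into that of the outer and collect terms.
[t^0] = 1;  [t^1] = 2;  [t^2] = 2;  [t^3] = 8/3;  [t^4] = 10/3;  [t^5] = 16/5.
So c_5 = h^(5)(0)/5! = 16/5.

16/5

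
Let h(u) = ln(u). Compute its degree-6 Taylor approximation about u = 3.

Compute the successive derivatives at the expansion point and divide by k!.
h(3) = ln(3)
h′(3) = 1/3
h′′(3) = -1/9
h′′′(3) = 2/27
h^(4)(3) = -2/27
h^(5)(3) = 8/81
h^(6)(3) = -40/243

-(u - 3)^6/4374 + (u - 3)^5/1215 - (u - 3)^4/324 + (u - 3)^3/81 - (u - 3)^2/18 + (u - 3)/3 + ln(3)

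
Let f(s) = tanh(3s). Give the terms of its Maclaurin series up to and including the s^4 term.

f(0) = 0
f′(0) = 3
f′′(0) = 0
f′′′(0) = -54
f^(4)(0) = 0
Then c_k = f^(k)(0)/k! gives each Taylor coefficient.

-9*s^3 + 3*s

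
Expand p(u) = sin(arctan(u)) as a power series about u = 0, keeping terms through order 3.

-u^3/2 + u

Compose series: expand the inner function first, then feed it into the outer expansion.
p(0) = 0
p′(0) = 1
p′′(0) = 0
p′′′(0) = -3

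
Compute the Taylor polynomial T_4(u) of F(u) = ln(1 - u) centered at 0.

-u^4/4 - u^3/3 - u^2/2 - u

Use the known series and substitute for the argument.
F(0) = 0
F′(0) = -1
F′′(0) = -1
F′′′(0) = -2
F^(4)(0) = -6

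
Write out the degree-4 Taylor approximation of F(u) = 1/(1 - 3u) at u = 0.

81*u^4 + 27*u^3 + 9*u^2 + 3*u + 1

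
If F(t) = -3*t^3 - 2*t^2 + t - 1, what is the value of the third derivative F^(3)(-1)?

-18

From the series, [(t + 1)^3] F = -3; multiply by 3! = 6 to get -18.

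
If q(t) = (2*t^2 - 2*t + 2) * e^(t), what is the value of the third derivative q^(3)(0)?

Distribute the polynomial across the series and collect like powers.
The coefficient of t^3 in the expansion is 4/3, so q′′′(0) = 3! * (4/3) = 8.

8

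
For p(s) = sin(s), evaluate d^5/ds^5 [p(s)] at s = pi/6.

Differentiate repeatedly and evaluate at the center.
From the series, [(s - pi/6)^5] p = sqrt(3)/240; multiply by 5! = 120 to get sqrt(3)/2.

sqrt(3)/2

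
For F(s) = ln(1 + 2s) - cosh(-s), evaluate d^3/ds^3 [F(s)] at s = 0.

16

Expand each term separately and add.
The coefficient of s^3 in the expansion is 8/3, so F′′′(0) = 3! * (8/3) = 16.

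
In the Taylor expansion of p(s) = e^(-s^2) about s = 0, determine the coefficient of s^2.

p(0) = 1
p′(0) = 0
p′′(0) = -2

-1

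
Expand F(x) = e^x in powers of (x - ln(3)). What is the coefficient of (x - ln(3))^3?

F(ln(3)) = 3
F′(ln(3)) = 3
F′′(ln(3)) = 3
F′′′(ln(3)) = 3
So c_3 = F′′′(ln(3))/3! = 1/2.

1/2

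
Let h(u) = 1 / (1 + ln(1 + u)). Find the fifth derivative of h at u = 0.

-694

Expand as Σ (-1)^k u^k with u equal to the inner function's series.
From the series, [u^5] h = -347/60; multiply by 5! = 120 to get -694.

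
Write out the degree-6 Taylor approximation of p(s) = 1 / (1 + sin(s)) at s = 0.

17*s^6/45 - 61*s^5/120 + 2*s^4/3 - 5*s^3/6 + s^2 - s + 1

Use the geometric series for the reciprocal, then substitute.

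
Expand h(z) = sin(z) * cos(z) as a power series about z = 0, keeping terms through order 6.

2*z^5/15 - 2*z^3/3 + z

Write out both Maclaurin series and multiply, keeping only the needed powers.
h(0) = 0
h′(0) = 1
h′′(0) = 0
h′′′(0) = -4
h^(4)(0) = 0
h^(5)(0) = 16
h^(6)(0) = 0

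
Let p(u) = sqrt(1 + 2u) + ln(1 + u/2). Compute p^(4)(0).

Combine the two series term by term.
From the series, [u^4] p = -41/64; multiply by 4! = 24 to get -123/8.

-123/8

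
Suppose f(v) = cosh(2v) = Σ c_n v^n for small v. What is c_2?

2

f(0) = 1
f′(0) = 0
f′′(0) = 4
So c_2 = f′′(0)/2! = 2.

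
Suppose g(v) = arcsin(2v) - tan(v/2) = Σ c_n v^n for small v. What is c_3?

31/24

Add the two expansions coefficient-wise.
g(0) = 0
g′(0) = 3/2
g′′(0) = 0
g′′′(0) = 31/4
So c_3 = g′′′(0)/3! = 31/24.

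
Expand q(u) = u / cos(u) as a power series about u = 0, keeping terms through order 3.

Divide the numerator series by the denominator series (power-series long division).
[u^0] = 0;  [u^1] = 1;  [u^2] = 0;  [u^3] = 1/2.

u^3/2 + u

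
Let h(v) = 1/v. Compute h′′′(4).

-3/128

Differentiate repeatedly and evaluate at the center.
From the series, [(v - 4)^3] h = -1/256; multiply by 3! = 6 to get -3/128.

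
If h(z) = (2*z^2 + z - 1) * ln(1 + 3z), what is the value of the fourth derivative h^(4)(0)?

Shift and add copies of the series according to the polynomial's terms.
From the series, [z^4] h = 81/4; multiply by 4! = 24 to get 486.

486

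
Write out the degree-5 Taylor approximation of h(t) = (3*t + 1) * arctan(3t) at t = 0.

Distribute the polynomial across the series and collect like powers.
h(0) = 0
h′(0) = 3
h′′(0) = 18
h′′′(0) = -54
h^(4)(0) = -648
h^(5)(0) = 5832
The Taylor polynomial is Σ h^(k)(0)/k! · t^k.

243*t^5/5 - 27*t^4 - 9*t^3 + 9*t^2 + 3*t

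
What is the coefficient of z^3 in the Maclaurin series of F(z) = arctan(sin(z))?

-1/2

Plug the Maclaurin series of the inner function into that of the outer and collect terms.
F(0) = 0
F′(0) = 1
F′′(0) = 0
F′′′(0) = -3
Then c_k = F^(k)(0)/k! gives each Taylor coefficient.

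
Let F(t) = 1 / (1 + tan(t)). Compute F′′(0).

Write 1/(1+u) = 1 - u + u^2 - u^3 + ... and substitute the series for u.
The coefficient of t^2 in the expansion is 1, so F′′(0) = 2! * (1) = 2.

2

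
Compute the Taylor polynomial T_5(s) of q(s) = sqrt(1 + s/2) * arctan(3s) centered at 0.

Multiply the two series term by term and collect like powers.

500469*s^5/10240 - 285*s^4/128 - 291*s^3/32 + 3*s^2/4 + 3*s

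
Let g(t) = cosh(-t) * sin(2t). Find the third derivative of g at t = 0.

-2

Write out both Maclaurin series and multiply, keeping only the needed powers.
From the series, [t^3] g = -1/3; multiply by 3! = 6 to get -2.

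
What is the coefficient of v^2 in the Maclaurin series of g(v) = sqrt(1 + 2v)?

g(0) = 1
g′(0) = 1
g′′(0) = -1
Then c_k = g^(k)(0)/k! gives each Taylor coefficient.

-1/2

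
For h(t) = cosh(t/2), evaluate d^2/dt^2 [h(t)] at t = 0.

1/4

From the series, [t^2] h = 1/8; multiply by 2! = 2 to get 1/4.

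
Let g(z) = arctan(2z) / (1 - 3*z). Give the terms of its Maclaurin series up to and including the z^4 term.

Multiply the numerator's expansion by the denominator's geometric series.

46*z^4 + 46*z^3/3 + 6*z^2 + 2*z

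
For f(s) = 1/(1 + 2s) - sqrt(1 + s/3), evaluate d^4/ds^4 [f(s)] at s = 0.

Combine the two series term by term.
From the series, [s^4] f = 165893/10368; multiply by 4! = 24 to get 165893/432.

165893/432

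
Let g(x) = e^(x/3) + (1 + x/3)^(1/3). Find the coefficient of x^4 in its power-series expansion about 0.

1/157464

Expand each term separately and add.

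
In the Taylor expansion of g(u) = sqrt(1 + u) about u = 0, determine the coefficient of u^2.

-1/8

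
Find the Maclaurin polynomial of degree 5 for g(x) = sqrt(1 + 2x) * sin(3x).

Take the Cauchy product of the two expansions.
g(0) = 0
g′(0) = 3
g′′(0) = 6
g′′′(0) = -36
g^(4)(0) = -72
g^(5)(0) = 288

12*x^5/5 - 3*x^4 - 6*x^3 + 3*x^2 + 3*x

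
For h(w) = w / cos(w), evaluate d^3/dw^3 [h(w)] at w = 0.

Invert the denominator's series and multiply.
The coefficient of w^3 in the expansion is 1/2, so h′′′(0) = 3! * (1/2) = 3.

3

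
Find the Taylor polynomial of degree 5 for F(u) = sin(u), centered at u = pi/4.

Differentiate repeatedly and evaluate at the center.
F(pi/4) = sqrt(2)/2
F′(pi/4) = sqrt(2)/2
F′′(pi/4) = -sqrt(2)/2
F′′′(pi/4) = -sqrt(2)/2
F^(4)(pi/4) = sqrt(2)/2
F^(5)(pi/4) = sqrt(2)/2
Then c_k = F^(k)(pi/4)/k! gives each Taylor coefficient.

sqrt(2)*(u - pi/4)^5/240 + sqrt(2)*(u - pi/4)^4/48 - sqrt(2)*(u - pi/4)^3/12 - sqrt(2)*(u - pi/4)^2/4 + sqrt(2)*(u - pi/4)/2 + sqrt(2)/2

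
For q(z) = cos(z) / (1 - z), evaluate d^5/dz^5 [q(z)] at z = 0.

Expand 1/(denominator) as a geometric series and multiply by the numerator's series.
From the series, [z^5] q = 13/24; multiply by 5! = 120 to get 65.

65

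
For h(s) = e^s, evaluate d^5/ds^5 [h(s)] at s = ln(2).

2

The coefficient of (s - ln(2))^5 in the expansion is 1/60, so h^(5)(ln(2)) = 5! * (1/60) = 2.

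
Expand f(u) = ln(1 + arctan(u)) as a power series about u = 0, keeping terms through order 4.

u^4/12 - u^2/2 + u

Plug the Maclaurin series of the inner function into that of the outer and collect terms.
f(0) = 0
f′(0) = 1
f′′(0) = -1
f′′′(0) = 0
f^(4)(0) = 2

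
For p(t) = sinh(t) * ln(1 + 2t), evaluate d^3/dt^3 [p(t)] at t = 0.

-12

Take the Cauchy product of the two expansions.
From the series, [t^3] p = -2; multiply by 3! = 6 to get -12.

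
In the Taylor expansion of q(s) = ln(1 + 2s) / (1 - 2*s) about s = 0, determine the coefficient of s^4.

28/3

Expand 1/(denominator) as a geometric series and multiply by the numerator's series.
q(0) = 0
q′(0) = 2
q′′(0) = 4
q′′′(0) = 40
q^(4)(0) = 224
So c_4 = q^(4)(0)/4! = 28/3.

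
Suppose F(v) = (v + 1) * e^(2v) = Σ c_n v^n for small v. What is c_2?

4

Distribute the polynomial across the series and collect like powers.
F(0) = 1
F′(0) = 3
F′′(0) = 8
Then c_k = F^(k)(0)/k! gives each Taylor coefficient.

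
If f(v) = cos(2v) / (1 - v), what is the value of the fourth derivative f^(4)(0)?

Use 1/(1 - r) = Σ r^k on the denominator, then take the Cauchy product.
The coefficient of v^4 in the expansion is -1/3, so f^(4)(0) = 4! * (-1/3) = -8.

-8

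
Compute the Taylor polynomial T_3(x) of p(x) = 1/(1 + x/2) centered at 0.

-x^3/8 + x^2/4 - x/2 + 1

Apply the Taylor formula c_k = f^(k)(a)/k!.
p(0) = 1
p′(0) = -1/2
p′′(0) = 1/2
p′′′(0) = -3/4
Dividing each by k! gives the coefficients c_0, ..., c_3.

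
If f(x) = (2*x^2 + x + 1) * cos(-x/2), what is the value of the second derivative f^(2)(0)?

15/4

Multiply each power in the prefactor through the base expansion.
The coefficient of x^2 in the expansion is 15/8, so f′′(0) = 2! * (15/8) = 15/4.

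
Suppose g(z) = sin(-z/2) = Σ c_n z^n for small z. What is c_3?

Use the known series and substitute for the argument.
g(0) = 0
g′(0) = -1/2
g′′(0) = 0
g′′′(0) = 1/8

1/48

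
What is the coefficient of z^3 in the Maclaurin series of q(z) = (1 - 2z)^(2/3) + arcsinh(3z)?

Expand each term separately and add.
q(0) = 1
q′(0) = 5/3
q′′(0) = -8/9
q′′′(0) = -793/27
So c_3 = q′′′(0)/3! = -793/162.

-793/162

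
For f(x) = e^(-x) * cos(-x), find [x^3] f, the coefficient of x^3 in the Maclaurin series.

Write out both Maclaurin series and multiply, keeping only the needed powers.
f(0) = 1
f′(0) = -1
f′′(0) = 0
f′′′(0) = 2

1/3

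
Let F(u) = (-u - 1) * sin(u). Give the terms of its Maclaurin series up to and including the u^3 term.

Distribute the polynomial across the series and collect like powers.
F(0) = 0
F′(0) = -1
F′′(0) = -2
F′′′(0) = 1
Dividing each by k! gives the coefficients c_0, ..., c_3.

u^3/6 - u^2 - u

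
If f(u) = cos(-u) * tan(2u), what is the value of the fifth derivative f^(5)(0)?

Multiply the two series term by term and collect like powers.
From the series, [u^5] f = 181/60; multiply by 5! = 120 to get 362.

362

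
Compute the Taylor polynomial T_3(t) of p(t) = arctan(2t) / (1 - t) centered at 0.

-2*t^3/3 + 2*t^2 + 2*t

Expand each factor separately, then convolve coefficients.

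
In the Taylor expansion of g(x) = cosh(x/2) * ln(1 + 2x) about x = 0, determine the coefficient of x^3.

Multiply the two series term by term and collect like powers.
g(0) = 0
g′(0) = 2
g′′(0) = -4
g′′′(0) = 35/2
So c_3 = g′′′(0)/3! = 35/12.

35/12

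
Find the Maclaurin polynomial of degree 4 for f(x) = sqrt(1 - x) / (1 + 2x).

2507*x^4/128 - 157*x^3/16 + 39*x^2/8 - 5*x/2 + 1

Expand each factor separately, then convolve coefficients.
f(0) = 1
f′(0) = -5/2
f′′(0) = 39/4
f′′′(0) = -471/8
f^(4)(0) = 7521/16
The Taylor polynomial is Σ f^(k)(0)/k! · x^k.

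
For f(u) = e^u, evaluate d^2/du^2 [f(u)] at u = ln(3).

Compute the successive derivatives at the expansion point and divide by k!.
The coefficient of (u - ln(3))^2 in the expansion is 3/2, so f′′(ln(3)) = 2! * (3/2) = 3.

3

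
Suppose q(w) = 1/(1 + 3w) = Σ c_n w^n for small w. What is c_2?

q(0) = 1
q′(0) = -3
q′′(0) = 18
So c_2 = q′′(0)/2! = 9.

9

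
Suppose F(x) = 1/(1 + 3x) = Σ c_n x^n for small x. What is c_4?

81

F(0) = 1
F′(0) = -3
F′′(0) = 18
F′′′(0) = -162
F^(4)(0) = 1944
So c_4 = F^(4)(0)/4! = 81.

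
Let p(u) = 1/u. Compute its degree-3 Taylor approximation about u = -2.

-(u + 2)^3/16 - (u + 2)^2/8 - (u + 2)/4 - 1/2

[(u + 2)^0] = -1/2;  [(u + 2)^1] = -1/4;  [(u + 2)^2] = -1/8;  [(u + 2)^3] = -1/16.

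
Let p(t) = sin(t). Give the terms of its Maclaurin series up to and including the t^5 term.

t^5/120 - t^3/6 + t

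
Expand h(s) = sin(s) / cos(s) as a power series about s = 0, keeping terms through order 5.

Invert the denominator's series and multiply.
h(0) = 0
h′(0) = 1
h′′(0) = 0
h′′′(0) = 2
h^(4)(0) = 0
h^(5)(0) = 16
The Taylor polynomial is Σ h^(k)(0)/k! · s^k.

2*s^5/15 + s^3/3 + s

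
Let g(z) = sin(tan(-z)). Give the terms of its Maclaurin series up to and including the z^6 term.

z^5/40 - z^3/6 - z

Plug the Maclaurin series of the inner function into that of the outer and collect terms.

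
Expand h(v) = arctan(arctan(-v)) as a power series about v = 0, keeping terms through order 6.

Substitute the inner expansion into the outer series and collect powers.
h(0) = 0
h′(0) = -1
h′′(0) = 0
h′′′(0) = 4
h^(4)(0) = 0
h^(5)(0) = -88
h^(6)(0) = 0

-11*v^5/15 + 2*v^3/3 - v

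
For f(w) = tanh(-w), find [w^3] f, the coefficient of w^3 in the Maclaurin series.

f(0) = 0
f′(0) = -1
f′′(0) = 0
f′′′(0) = 2
Dividing each by k! gives the coefficients c_0, ..., c_3.

1/3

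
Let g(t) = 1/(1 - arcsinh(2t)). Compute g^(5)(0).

2208

Let u equal the inner series; expand the outer function in u and truncate.
The coefficient of t^5 in the expansion is 92/5, so g^(5)(0) = 5! * (92/5) = 2208.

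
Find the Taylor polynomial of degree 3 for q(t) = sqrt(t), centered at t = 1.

(t - 1)^3/16 - (t - 1)^2/8 + (t - 1)/2 + 1

Differentiate repeatedly and evaluate at the center.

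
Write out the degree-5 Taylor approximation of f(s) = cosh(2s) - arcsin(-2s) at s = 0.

12*s^5/5 + 2*s^4/3 + 4*s^3/3 + 2*s^2 + 2*s + 1

Combine the two series term by term.
[s^0] = 1;  [s^1] = 2;  [s^2] = 2;  [s^3] = 4/3;  [s^4] = 2/3;  [s^5] = 12/5.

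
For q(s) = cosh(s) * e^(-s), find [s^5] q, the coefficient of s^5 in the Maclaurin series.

-2/15

Multiply the two series term by term and collect like powers.
q(0) = 1
q′(0) = -1
q′′(0) = 2
q′′′(0) = -4
q^(4)(0) = 8
q^(5)(0) = -16
The Taylor polynomial is Σ q^(k)(0)/k! · s^k.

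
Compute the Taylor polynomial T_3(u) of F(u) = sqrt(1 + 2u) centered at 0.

u^3/2 - u^2/2 + u + 1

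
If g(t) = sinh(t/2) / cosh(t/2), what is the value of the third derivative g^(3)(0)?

-1/4

Write the quotient as an unknown series and match coefficients against numerator = denominator · series.
The coefficient of t^3 in the expansion is -1/24, so g′′′(0) = 3! * (-1/24) = -1/4.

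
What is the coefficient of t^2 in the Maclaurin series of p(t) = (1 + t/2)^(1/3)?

c_2 = p′′(0)/2! = -1/36.

-1/36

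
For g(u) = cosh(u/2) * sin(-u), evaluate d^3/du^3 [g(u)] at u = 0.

Take the Cauchy product of the two expansions.
The coefficient of u^3 in the expansion is 1/24, so g′′′(0) = 3! * (1/24) = 1/4.

1/4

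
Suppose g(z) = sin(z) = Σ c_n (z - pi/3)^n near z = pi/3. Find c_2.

c_2 = g′′(pi/3)/2! = -sqrt(3)/4.

-sqrt(3)/4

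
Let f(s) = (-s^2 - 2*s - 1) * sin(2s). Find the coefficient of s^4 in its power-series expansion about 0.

8/3

Distribute the polynomial across the series and collect like powers.
So c_4 = f^(4)(0)/4! = 8/3.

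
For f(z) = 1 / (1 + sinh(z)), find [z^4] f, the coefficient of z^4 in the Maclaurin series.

Use the geometric series for the reciprocal, then substitute.
[z^0] = 1;  [z^1] = -1;  [z^2] = 1;  [z^3] = -7/6;  [z^4] = 4/3.
So c_4 = f^(4)(0)/4! = 4/3.

4/3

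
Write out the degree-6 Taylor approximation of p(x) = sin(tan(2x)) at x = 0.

-4*x^5/5 + 4*x^3/3 + 2*x

Substitute the inner expansion into the outer series and collect powers.
p(0) = 0
p′(0) = 2
p′′(0) = 0
p′′′(0) = 8
p^(4)(0) = 0
p^(5)(0) = -96
p^(6)(0) = 0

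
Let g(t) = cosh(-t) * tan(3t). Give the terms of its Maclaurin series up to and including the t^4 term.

Expand each factor separately, then convolve coefficients.
g(0) = 0
g′(0) = 3
g′′(0) = 0
g′′′(0) = 63
g^(4)(0) = 0

21*t^3/2 + 3*t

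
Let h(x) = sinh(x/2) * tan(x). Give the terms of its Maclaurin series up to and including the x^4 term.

Write out both Maclaurin series and multiply, keeping only the needed powers.

3*x^4/16 + x^2/2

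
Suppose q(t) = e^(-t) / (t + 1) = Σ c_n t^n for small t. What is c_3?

-8/3

Multiply the numerator's expansion by the denominator's geometric series.
q(0) = 1
q′(0) = -2
q′′(0) = 5
q′′′(0) = -16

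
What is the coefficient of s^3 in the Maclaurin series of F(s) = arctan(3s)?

F(0) = 0
F′(0) = 3
F′′(0) = 0
F′′′(0) = -54

-9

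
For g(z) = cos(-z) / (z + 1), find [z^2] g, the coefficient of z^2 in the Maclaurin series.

Use 1/(1 - r) = Σ r^k on the denominator, then take the Cauchy product.
So c_2 = g′′(0)/2! = 1/2.

1/2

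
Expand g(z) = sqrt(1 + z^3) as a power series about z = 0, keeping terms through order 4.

[z^0] = 1;  [z^1] = 0;  [z^2] = 0;  [z^3] = 1/2;  [z^4] = 0.

z^3/2 + 1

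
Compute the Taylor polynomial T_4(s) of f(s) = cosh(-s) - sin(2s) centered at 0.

s^4/24 + 4*s^3/3 + s^2/2 - 2*s + 1

Combine the two series term by term.
f(0) = 1
f′(0) = -2
f′′(0) = 1
f′′′(0) = 8
f^(4)(0) = 1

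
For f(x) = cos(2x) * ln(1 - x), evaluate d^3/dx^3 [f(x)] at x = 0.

Expand each factor separately, then convolve coefficients.
From the series, [x^3] f = 5/3; multiply by 3! = 6 to get 10.

10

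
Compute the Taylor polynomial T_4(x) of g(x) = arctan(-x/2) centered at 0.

[x^0] = 0;  [x^1] = -1/2;  [x^2] = 0;  [x^3] = 1/24;  [x^4] = 0.

x^3/24 - x/2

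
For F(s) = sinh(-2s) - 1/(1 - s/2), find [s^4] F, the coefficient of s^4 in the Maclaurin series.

Add the two expansions coefficient-wise.

-1/16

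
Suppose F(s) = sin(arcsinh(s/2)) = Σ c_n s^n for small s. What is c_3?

Compose series: expand the inner function first, then feed it into the outer expansion.
F(0) = 0
F′(0) = 1/2
F′′(0) = 0
F′′′(0) = -1/4
The Taylor polynomial is Σ F^(k)(0)/k! · s^k.

-1/24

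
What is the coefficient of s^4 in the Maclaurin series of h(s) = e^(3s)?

27/8

Use the known series and substitute for the argument.
h(0) = 1
h′(0) = 3
h′′(0) = 9
h′′′(0) = 27
h^(4)(0) = 81
Then c_k = h^(k)(0)/k! gives each Taylor coefficient.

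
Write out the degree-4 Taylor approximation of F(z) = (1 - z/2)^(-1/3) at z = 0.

F(0) = 1
F′(0) = 1/6
F′′(0) = 1/9
F′′′(0) = 7/54
F^(4)(0) = 35/162

35*z^4/3888 + 7*z^3/324 + z^2/18 + z/6 + 1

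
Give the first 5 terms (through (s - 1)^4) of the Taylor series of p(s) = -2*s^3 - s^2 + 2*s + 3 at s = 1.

-2*(s - 1)^3 - 7*(s - 1)^2 - 6*(s - 1) + 2

Differentiate repeatedly and evaluate at the center.
p(1) = 2
p′(1) = -6
p′′(1) = -14
p′′′(1) = -12
p^(4)(1) = 0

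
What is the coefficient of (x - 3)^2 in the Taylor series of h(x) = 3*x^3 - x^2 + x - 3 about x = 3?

Use the known series and substitute for the argument.
h(3) = 72
h′(3) = 76
h′′(3) = 52

26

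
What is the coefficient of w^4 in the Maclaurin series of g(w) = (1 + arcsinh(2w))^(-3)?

208

Compose series: expand the inner function first, then feed it into the outer expansion.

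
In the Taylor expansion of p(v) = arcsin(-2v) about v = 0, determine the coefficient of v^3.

[v^0] = 0;  [v^1] = -2;  [v^2] = 0;  [v^3] = -4/3.
So c_3 = p′′′(0)/3! = -4/3.

-4/3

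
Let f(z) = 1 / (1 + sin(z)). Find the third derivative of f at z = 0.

Expand as Σ (-1)^k u^k with u equal to the inner function's series.
From the series, [z^3] f = -5/6; multiply by 3! = 6 to get -5.

-5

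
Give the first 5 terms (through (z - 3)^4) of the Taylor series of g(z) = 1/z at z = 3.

(z - 3)^4/243 - (z - 3)^3/81 + (z - 3)^2/27 - (z - 3)/9 + 1/3

Use the known series and substitute for the argument.
[(z - 3)^0] = 1/3;  [(z - 3)^1] = -1/9;  [(z - 3)^2] = 1/27;  [(z - 3)^3] = -1/81;  [(z - 3)^4] = 1/243.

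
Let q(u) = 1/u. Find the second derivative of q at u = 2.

1/4

Apply the Taylor formula c_k = f^(k)(a)/k!.
The coefficient of (u - 2)^2 in the expansion is 1/8, so q′′(2) = 2! * (1/8) = 1/4.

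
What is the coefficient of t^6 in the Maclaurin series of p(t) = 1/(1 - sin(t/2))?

Compose series: expand the inner function first, then feed it into the outer expansion.
p(0) = 1
p′(0) = 1/2
p′′(0) = 1/2
p′′′(0) = 5/8
p^(4)(0) = 1
p^(5)(0) = 61/32
p^(6)(0) = 17/4
So c_6 = p^(6)(0)/6! = 17/2880.

17/2880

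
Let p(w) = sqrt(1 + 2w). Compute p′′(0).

Compute the successive derivatives at the expansion point and divide by k!.
The coefficient of w^2 in the expansion is -1/2, so p′′(0) = 2! * (-1/2) = -1.

-1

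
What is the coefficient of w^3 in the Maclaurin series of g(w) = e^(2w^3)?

g(0) = 1
g′(0) = 0
g′′(0) = 0
g′′′(0) = 12

2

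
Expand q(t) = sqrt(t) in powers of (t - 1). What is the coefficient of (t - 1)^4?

-5/128

Use the known series and substitute for the argument.
q(1) = 1
q′(1) = 1/2
q′′(1) = -1/4
q′′′(1) = 3/8
q^(4)(1) = -15/16
So c_4 = q^(4)(1)/4! = -5/128.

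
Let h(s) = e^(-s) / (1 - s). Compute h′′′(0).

2

Multiply the two series term by term and collect like powers.
The coefficient of s^3 in the expansion is 1/3, so h′′′(0) = 3! * (1/3) = 2.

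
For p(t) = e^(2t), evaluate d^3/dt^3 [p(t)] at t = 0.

8

The coefficient of t^3 in the expansion is 4/3, so p′′′(0) = 3! * (4/3) = 8.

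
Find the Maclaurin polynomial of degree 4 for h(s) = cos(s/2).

h(0) = 1
h′(0) = 0
h′′(0) = -1/4
h′′′(0) = 0
h^(4)(0) = 1/16
Then c_k = h^(k)(0)/k! gives each Taylor coefficient.

s^4/384 - s^2/8 + 1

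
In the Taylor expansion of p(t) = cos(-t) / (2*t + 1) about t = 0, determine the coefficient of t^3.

Multiply the numerator's expansion by the denominator's geometric series.
p(0) = 1
p′(0) = -2
p′′(0) = 7
p′′′(0) = -42
So c_3 = p′′′(0)/3! = -7.

-7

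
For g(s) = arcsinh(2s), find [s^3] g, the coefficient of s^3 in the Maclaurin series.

-4/3

g(0) = 0
g′(0) = 2
g′′(0) = 0
g′′′(0) = -8
The Taylor polynomial is Σ g^(k)(0)/k! · s^k.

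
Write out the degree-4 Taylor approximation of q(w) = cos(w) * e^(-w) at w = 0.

Expand each factor separately, then convolve coefficients.

-w^4/6 + w^3/3 - w + 1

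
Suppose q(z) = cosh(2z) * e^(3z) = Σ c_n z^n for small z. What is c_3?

21/2

Expand each factor separately, then convolve coefficients.
[z^0] = 1;  [z^1] = 3;  [z^2] = 13/2;  [z^3] = 21/2.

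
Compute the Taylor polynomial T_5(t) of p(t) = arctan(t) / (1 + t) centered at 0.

13*t^5/15 - 2*t^4/3 + 2*t^3/3 - t^2 + t

Write out both Maclaurin series and multiply, keeping only the needed powers.
p(0) = 0
p′(0) = 1
p′′(0) = -2
p′′′(0) = 4
p^(4)(0) = -16
p^(5)(0) = 104
Dividing each by k! gives the coefficients c_0, ..., c_5.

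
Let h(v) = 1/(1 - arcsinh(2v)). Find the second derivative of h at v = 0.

Plug the Maclaurin series of the inner function into that of the outer and collect terms.
The coefficient of v^2 in the expansion is 4, so h′′(0) = 2! * (4) = 8.

8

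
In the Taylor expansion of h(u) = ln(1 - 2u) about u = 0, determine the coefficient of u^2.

h(0) = 0
h′(0) = -2
h′′(0) = -4

-2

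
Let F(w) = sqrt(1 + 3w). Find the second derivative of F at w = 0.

From the series, [w^2] F = -9/8; multiply by 2! = 2 to get -9/4.

-9/4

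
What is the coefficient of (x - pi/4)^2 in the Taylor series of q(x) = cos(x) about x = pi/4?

-sqrt(2)/4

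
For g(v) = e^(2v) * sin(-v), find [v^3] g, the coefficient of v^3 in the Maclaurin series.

Write out both Maclaurin series and multiply, keeping only the needed powers.
g(0) = 0
g′(0) = -1
g′′(0) = -4
g′′′(0) = -11
So c_3 = g′′′(0)/3! = -11/6.

-11/6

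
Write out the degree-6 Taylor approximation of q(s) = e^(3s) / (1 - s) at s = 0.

Multiply the two series term by term and collect like powers.
q(0) = 1
q′(0) = 4
q′′(0) = 17
q′′′(0) = 78
q^(4)(0) = 393
q^(5)(0) = 2208
q^(6)(0) = 13977

1553*s^6/80 + 92*s^5/5 + 131*s^4/8 + 13*s^3 + 17*s^2/2 + 4*s + 1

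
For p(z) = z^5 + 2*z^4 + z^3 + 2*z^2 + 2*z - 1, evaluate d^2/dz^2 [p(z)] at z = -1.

From the series, [(z + 1)^2] p = 1; multiply by 2! = 2 to get 2.

2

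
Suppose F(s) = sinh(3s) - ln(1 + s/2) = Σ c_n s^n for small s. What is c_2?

Combine the two series term by term.
F(0) = 0
F′(0) = 5/2
F′′(0) = 1/4
So c_2 = F′′(0)/2! = 1/8.

1/8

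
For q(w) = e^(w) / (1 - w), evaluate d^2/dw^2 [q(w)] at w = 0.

5

Use 1/(1 - r) = Σ r^k on the denominator, then take the Cauchy product.
The coefficient of w^2 in the expansion is 5/2, so q′′(0) = 2! * (5/2) = 5.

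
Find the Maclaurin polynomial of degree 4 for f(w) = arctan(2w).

-8*w^3/3 + 2*w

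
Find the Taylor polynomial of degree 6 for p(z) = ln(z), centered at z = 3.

[(z - 3)^0] = ln(3);  [(z - 3)^1] = 1/3;  [(z - 3)^2] = -1/18;  [(z - 3)^3] = 1/81;  [(z - 3)^4] = -1/324;  [(z - 3)^5] = 1/1215;  [(z - 3)^6] = -1/4374.

-(z - 3)^6/4374 + (z - 3)^5/1215 - (z - 3)^4/324 + (z - 3)^3/81 - (z - 3)^2/18 + (z - 3)/3 + ln(3)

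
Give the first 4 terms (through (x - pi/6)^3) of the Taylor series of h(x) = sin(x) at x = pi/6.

h(pi/6) = 1/2
h′(pi/6) = sqrt(3)/2
h′′(pi/6) = -1/2
h′′′(pi/6) = -sqrt(3)/2

-sqrt(3)*(x - pi/6)^3/12 - (x - pi/6)^2/4 + sqrt(3)*(x - pi/6)/2 + 1/2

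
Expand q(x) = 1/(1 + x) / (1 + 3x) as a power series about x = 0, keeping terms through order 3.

Multiply the two series term by term and collect like powers.
q(0) = 1
q′(0) = -4
q′′(0) = 26
q′′′(0) = -240

-40*x^3 + 13*x^2 - 4*x + 1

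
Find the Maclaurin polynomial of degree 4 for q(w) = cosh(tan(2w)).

6*w^4 + 2*w^2 + 1

Plug the Maclaurin series of the inner function into that of the outer and collect terms.
[w^0] = 1;  [w^1] = 0;  [w^2] = 2;  [w^3] = 0;  [w^4] = 6.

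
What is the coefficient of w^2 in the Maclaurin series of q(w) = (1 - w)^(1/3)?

-1/9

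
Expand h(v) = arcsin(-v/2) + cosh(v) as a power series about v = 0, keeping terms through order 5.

-3*v^5/1280 + v^4/24 - v^3/48 + v^2/2 - v/2 + 1

Add the two expansions coefficient-wise.
[v^0] = 1;  [v^1] = -1/2;  [v^2] = 1/2;  [v^3] = -1/48;  [v^4] = 1/24;  [v^5] = -3/1280.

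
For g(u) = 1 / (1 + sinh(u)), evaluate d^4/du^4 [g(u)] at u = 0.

Write 1/(1+u) = 1 - u + u^2 - u^3 + ... and substitute the series for u.
The coefficient of u^4 in the expansion is 4/3, so g^(4)(0) = 4! * (4/3) = 32.

32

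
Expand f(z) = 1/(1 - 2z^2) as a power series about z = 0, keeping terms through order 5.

[z^0] = 1;  [z^1] = 0;  [z^2] = 2;  [z^3] = 0;  [z^4] = 4;  [z^5] = 0.

4*z^4 + 2*z^2 + 1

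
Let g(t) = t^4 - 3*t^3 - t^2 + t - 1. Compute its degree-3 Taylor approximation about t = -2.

g(-2) = 33
g′(-2) = -63
g′′(-2) = 82
g′′′(-2) = -66
The Taylor polynomial is Σ g^(k)(-2)/k! · (t + 2)^k.

-11*(t + 2)^3 + 41*(t + 2)^2 - 63*(t + 2) + 33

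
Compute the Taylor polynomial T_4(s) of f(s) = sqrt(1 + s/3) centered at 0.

-5*s^4/10368 + s^3/432 - s^2/72 + s/6 + 1

Compute the successive derivatives at the expansion point and divide by k!.
f(0) = 1
f′(0) = 1/6
f′′(0) = -1/36
f′′′(0) = 1/72
f^(4)(0) = -5/432
The Taylor polynomial is Σ f^(k)(0)/k! · s^k.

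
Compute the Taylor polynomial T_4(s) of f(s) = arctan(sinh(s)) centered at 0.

Compose series: expand the inner function first, then feed it into the outer expansion.

-s^3/6 + s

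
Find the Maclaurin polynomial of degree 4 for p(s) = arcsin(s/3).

s^3/162 + s/3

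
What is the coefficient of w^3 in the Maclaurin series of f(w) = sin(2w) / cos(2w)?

8/3

Divide the numerator series by the denominator series (power-series long division).
f(0) = 0
f′(0) = 2
f′′(0) = 0
f′′′(0) = 16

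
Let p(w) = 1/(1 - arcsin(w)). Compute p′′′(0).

Substitute the inner expansion into the outer series and collect powers.
The coefficient of w^3 in the expansion is 7/6, so p′′′(0) = 3! * (7/6) = 7.

7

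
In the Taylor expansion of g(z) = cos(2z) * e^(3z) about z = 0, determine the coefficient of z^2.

5/2

Expand each factor separately, then convolve coefficients.
g(0) = 1
g′(0) = 3
g′′(0) = 5
Then c_k = g^(k)(0)/k! gives each Taylor coefficient.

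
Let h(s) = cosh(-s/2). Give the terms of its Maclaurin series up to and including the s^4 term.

Compute the successive derivatives at the expansion point and divide by k!.
h(0) = 1
h′(0) = 0
h′′(0) = 1/4
h′′′(0) = 0
h^(4)(0) = 1/16

s^4/384 + s^2/8 + 1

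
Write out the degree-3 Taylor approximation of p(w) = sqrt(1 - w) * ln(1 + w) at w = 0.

11*w^3/24 - w^2 + w

Expand each factor separately, then convolve coefficients.
[w^0] = 0;  [w^1] = 1;  [w^2] = -1;  [w^3] = 11/24.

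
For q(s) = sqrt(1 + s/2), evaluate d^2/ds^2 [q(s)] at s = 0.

-1/16

Apply the Taylor formula c_k = f^(k)(a)/k!.
The coefficient of s^2 in the expansion is -1/32, so q′′(0) = 2! * (-1/32) = -1/16.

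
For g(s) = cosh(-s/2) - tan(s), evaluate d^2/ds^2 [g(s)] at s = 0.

Add the two expansions coefficient-wise.
From the series, [s^2] g = 1/8; multiply by 2! = 2 to get 1/4.

1/4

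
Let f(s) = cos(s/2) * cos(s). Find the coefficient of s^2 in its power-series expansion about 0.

-5/8

Take the Cauchy product of the two expansions.
f(0) = 1
f′(0) = 0
f′′(0) = -5/4
So c_2 = f′′(0)/2! = -5/8.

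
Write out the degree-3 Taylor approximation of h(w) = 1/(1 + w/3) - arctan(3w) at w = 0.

242*w^3/27 + w^2/9 - 10*w/3 + 1

Expand each term separately and add.
h(0) = 1
h′(0) = -10/3
h′′(0) = 2/9
h′′′(0) = 484/9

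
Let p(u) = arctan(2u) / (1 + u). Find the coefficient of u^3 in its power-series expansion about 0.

-2/3

Expand each factor separately, then convolve coefficients.
p(0) = 0
p′(0) = 2
p′′(0) = -4
p′′′(0) = -4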